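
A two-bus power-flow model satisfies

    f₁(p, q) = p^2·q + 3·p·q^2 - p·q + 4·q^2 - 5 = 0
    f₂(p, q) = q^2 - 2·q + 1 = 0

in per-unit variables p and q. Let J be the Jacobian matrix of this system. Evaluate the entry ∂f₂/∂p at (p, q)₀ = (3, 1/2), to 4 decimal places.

∂f₂/∂p = 0.
At (3, 1/2) this is 0.0000.

0.0000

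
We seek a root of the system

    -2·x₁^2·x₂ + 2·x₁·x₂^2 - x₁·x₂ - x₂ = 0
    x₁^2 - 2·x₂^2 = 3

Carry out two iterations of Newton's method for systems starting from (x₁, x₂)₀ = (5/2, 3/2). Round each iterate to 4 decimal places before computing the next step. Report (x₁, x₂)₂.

At (5/2, 3/2): F = (-12.7500, -1.2500).
Jacobian J = [[-4·x₁·x₂ + 2·x₂^2 - x₂, -2·x₁^2 + 4·x₁·x₂ - x₁ - 1], [2·x₁, -4·x₂]].
At the point, J = [[-12.0000, -1.0000], [5.0000, -6.0000]] (det J = 77.0000).
Solving J·Δ = −F gives Δ = (-0.9773, -1.0227).
Then the next iterate is (x₁, x₂)₁ = (1.5227, 0.4773).
Round to (1.5227, 0.4773) and repeat: F = (-2.723646, -1.137015), J = [[-2.928808, -4.252792], [3.0454, -1.9092]].
Δ = (-0.0197, -0.6269), so (x₁, x₂)₂ = (1.5030, -0.1496).

(1.5030, -0.1496)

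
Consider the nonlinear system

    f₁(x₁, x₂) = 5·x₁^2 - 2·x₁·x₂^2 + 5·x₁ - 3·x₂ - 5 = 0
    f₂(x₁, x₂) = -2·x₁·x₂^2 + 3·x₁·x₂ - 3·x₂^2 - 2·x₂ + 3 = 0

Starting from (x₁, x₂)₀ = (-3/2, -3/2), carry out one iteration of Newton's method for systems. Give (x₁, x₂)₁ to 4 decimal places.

(4.9000, -8.4000)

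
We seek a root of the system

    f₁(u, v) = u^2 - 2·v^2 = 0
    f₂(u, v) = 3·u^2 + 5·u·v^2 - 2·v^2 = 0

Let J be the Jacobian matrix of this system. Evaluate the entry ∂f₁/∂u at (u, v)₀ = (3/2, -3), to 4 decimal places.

3.0000

∂f₁/∂u = 2·u.
At (3/2, -3) this is 3.0000.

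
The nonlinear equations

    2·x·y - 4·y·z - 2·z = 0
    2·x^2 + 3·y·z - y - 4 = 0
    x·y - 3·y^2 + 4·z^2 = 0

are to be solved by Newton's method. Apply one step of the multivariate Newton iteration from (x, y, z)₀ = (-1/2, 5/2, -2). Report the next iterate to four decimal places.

(2.1251, 0.7441, -0.1388)

At (-1/2, 5/2, -2): F = (21.5000, -21.0000, -4.0000).
Jacobian J = [[2·y, 2·x - 4·z, -4·y - 2], [4·x, 3·z - 1, 3·y], [y, x - 6·y, 8·z]].
At the point, J = [[5.0000, 7.0000, -12.0000], [-2.0000, -7.0000, 7.5000], [2.5000, -15.5000, -16.0000]] (det J = 466.5000).
Solving J·Δ = −F gives Δ = (2.6251, -1.7559, 1.8612).
Then the next iterate is (x, y, z)₁ = (2.1251, 0.7441, -0.1388).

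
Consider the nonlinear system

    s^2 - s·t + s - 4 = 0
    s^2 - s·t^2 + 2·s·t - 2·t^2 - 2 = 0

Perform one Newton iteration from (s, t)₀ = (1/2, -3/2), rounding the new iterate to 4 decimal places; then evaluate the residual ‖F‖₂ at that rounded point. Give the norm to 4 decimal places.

0.5429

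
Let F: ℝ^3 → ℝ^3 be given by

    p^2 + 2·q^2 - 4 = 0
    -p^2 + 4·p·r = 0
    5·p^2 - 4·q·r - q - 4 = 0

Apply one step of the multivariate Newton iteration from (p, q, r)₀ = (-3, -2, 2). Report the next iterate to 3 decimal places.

At (-3, -2, 2): F = (13.000, -33.000, 59.000).
Jacobian J = [[2·p, 4·q, 0], [-2·p + 4·r, 0, 4·p], [10·p, -4·r - 1, -4·q]].
At the point, J = [[-6.000, -8.000, 0.000], [14.000, 0.000, -12.000], [-30.000, -9.000, 8.000]] (det J = -1336.000).
Solving J·Δ = −F gives Δ = (1.608, 0.419, -0.874).
Then the next iterate is (p, q, r)₁ = (-1.392, -1.581, 1.126).

(-1.392, -1.581, 1.126)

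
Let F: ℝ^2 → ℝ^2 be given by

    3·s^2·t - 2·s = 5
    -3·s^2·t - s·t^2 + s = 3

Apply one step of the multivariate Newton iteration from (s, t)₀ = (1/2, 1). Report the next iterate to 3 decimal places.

At (1/2, 1): F = (-5.250, -3.750).
Jacobian J = [[6·s·t - 2, 3·s^2], [-6·s·t - t^2 + 1, -3·s^2 - 2·s·t]].
At the point, J = [[1.000, 0.750], [-3.000, -1.750]] (det J = 0.500).
Solving J·Δ = −F gives Δ = (-24.000, 39.000).
Then the next iterate is (s, t)₁ = (-23.500, 40.000).

(-23.500, 40.000)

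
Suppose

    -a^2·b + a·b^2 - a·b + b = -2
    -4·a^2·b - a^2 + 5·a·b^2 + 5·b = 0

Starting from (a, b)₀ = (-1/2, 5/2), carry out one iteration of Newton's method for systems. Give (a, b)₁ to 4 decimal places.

(-78.4000, -385.4000)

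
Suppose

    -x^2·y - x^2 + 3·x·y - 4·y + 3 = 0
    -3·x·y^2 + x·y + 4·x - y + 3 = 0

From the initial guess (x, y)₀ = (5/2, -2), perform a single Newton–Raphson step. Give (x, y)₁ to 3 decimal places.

At (5/2, -2): F = (2.250, -20.000).
Jacobian J = [[-2·x·y - 2·x + 3·y, -x^2 + 3·x - 4], [-3·y^2 + y + 4, -6·x·y + x - 1]].
At the point, J = [[-1.000, -2.750], [-10.000, 31.500]] (det J = -59.000).
Solving J·Δ = −F gives Δ = (0.269, 0.720).
Then the next iterate is (x, y)₁ = (2.769, -1.280).

(2.769, -1.280)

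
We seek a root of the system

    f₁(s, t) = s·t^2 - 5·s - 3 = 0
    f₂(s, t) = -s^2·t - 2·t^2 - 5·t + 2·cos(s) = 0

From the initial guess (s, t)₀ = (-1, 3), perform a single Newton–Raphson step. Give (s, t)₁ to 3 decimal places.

At (-1, 3): F = (-7.000, -34.91940).
Jacobian J = [[t^2 - 5, 2·s·t], [-2·s·t - 2·sin(s), -s^2 - 4·t - 5]].
At the point, J = [[4.000, -6.000], [7.68294, -18.000]] (det J = -25.90235).
Solving J·Δ = −F gives Δ = (-3.224, -3.316).
Then the next iterate is (s, t)₁ = (-4.224, -0.316).

(-4.224, -0.316)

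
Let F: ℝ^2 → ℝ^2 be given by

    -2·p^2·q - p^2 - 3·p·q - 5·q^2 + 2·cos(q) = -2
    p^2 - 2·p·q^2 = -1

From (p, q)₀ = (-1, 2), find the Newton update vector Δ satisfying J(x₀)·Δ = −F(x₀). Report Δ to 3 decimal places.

At (-1, 2): F = (-17.83229, 10.000).
Jacobian J = [[-4·p·q - 2·p - 3·q, -2·p^2 - 3·p - 10·q - 2·sin(q)], [2·p - 2·q^2, -4·p·q]].
At the point, J = [[4.000, -20.81859], [-10.000, 8.000]] (det J = -176.18595).
Solving J·Δ = −F gives Δ = (0.372, -0.785).

(0.372, -0.785)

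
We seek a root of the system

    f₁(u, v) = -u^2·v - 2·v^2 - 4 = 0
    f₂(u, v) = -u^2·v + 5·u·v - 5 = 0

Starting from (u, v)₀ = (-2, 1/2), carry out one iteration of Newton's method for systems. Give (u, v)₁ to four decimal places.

(17.0000, 5.7500)

At (-2, 1/2): F = (-6.5000, -12.0000).
Jacobian J = [[-2·u·v, -u^2 - 4·v], [-2·u·v + 5·v, -u^2 + 5·u]].
At the point, J = [[2.0000, -6.0000], [4.5000, -14.0000]] (det J = -1.0000).
Solving J·Δ = −F gives Δ = (19.0000, 5.2500).
Then the next iterate is (u, v)₁ = (17.0000, 5.7500).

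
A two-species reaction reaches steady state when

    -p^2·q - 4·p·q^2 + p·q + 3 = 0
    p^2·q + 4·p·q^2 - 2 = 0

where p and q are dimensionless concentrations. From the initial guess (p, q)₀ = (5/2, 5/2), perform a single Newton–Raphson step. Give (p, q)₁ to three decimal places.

(-2.140, 4.240)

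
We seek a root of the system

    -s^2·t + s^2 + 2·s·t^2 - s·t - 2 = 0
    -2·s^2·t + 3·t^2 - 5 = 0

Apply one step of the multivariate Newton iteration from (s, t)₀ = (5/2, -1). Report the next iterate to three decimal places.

(-0.068, -1.821)

At (5/2, -1): F = (18.000, 10.500).
Jacobian J = [[-2·s·t + 2·s + 2·t^2 - t, -s^2 + 4·s·t - s], [-4·s·t, -2·s^2 + 6·t]].
At the point, J = [[13.000, -18.750], [10.000, -18.500]] (det J = -53.000).
Solving J·Δ = −F gives Δ = (-2.568, -0.821).
Then the next iterate is (s, t)₁ = (-0.068, -1.821).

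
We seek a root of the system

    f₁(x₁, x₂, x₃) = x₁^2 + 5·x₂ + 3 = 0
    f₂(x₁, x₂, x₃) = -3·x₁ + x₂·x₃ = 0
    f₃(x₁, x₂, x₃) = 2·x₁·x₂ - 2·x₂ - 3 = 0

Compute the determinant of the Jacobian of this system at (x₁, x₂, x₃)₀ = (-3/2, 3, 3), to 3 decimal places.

45.000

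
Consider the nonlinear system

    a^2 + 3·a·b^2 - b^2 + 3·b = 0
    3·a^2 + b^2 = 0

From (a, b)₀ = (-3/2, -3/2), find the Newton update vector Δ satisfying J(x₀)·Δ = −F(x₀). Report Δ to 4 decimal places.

(0.8014, 0.5959)

At (-3/2, -3/2): F = (-14.6250, 9.0000).
Jacobian J = [[2·a + 3·b^2, 6·a·b - 2·b + 3], [6·a, 2·b]].
At the point, J = [[3.7500, 19.5000], [-9.0000, -3.0000]] (det J = 164.2500).
Solving J·Δ = −F gives Δ = (0.8014, 0.5959).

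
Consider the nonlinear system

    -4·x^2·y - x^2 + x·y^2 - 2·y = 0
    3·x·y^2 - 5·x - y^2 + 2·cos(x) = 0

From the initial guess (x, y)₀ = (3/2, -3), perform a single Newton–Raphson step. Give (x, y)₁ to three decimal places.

(0.574, -2.733)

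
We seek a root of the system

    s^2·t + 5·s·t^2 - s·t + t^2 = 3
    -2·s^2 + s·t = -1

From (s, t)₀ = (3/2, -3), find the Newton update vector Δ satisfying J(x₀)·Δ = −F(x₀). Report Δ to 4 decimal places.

(-0.7495, 0.8362)

At (3/2, -3): F = (71.2500, -8.0000).
Jacobian J = [[2·s·t + 5·t^2 - t, s^2 + 10·s·t - s + 2·t], [-4·s + t, s]].
At the point, J = [[39.0000, -50.2500], [-9.0000, 1.5000]] (det J = -393.7500).
Solving J·Δ = −F gives Δ = (-0.7495, 0.8362).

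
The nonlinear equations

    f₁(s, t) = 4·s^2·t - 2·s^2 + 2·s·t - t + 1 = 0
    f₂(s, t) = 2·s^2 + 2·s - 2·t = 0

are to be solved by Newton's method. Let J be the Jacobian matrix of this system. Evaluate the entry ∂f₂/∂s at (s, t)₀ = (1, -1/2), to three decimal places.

∂f₂/∂s = 4·s + 2.
At (1, -1/2) this is 6.000.

6.000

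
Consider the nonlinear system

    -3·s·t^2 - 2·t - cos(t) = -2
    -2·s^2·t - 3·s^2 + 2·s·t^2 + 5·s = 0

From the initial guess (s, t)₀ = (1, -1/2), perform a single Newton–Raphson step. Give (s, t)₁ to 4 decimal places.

(4.2948, 1.6106)

At (1, -1/2): F = (1.372417, 3.5000).
Jacobian J = [[-3·t^2, -6·s·t + sin(t) - 2], [-4·s·t - 6·s + 2·t^2 + 5, -2·s^2 + 4·s·t]].
At the point, J = [[-0.7500, 0.520574], [1.5000, -4.0000]] (det J = 2.219138).
Solving J·Δ = −F gives Δ = (3.2948, 2.1106).
Then the next iterate is (s, t)₁ = (4.2948, 1.6106).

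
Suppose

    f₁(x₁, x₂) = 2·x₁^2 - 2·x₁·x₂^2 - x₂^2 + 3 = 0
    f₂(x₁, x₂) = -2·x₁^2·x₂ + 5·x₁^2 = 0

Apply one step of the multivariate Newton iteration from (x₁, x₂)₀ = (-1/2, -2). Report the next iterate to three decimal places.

At (-1/2, -2): F = (3.500, 2.250).
Jacobian J = [[4·x₁ - 2·x₂^2, -4·x₁·x₂ - 2·x₂], [-4·x₁·x₂ + 10·x₁, -2·x₁^2]].
At the point, J = [[-10.000, 0.000], [-9.000, -0.500]] (det J = 5.000).
Solving J·Δ = −F gives Δ = (0.350, -1.800).
Then the next iterate is (x₁, x₂)₁ = (-0.150, -3.800).

(-0.150, -3.800)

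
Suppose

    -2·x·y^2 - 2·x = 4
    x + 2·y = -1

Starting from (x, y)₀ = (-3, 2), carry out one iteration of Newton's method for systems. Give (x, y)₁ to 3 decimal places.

At (-3, 2): F = (26.000, 2.000).
Jacobian J = [[-2·y^2 - 2, -4·x·y], [1, 2]].
At the point, J = [[-10.000, 24.000], [1.000, 2.000]] (det J = -44.000).
Solving J·Δ = −F gives Δ = (0.091, -1.045).
Then the next iterate is (x, y)₁ = (-2.909, 0.955).

(-2.909, 0.955)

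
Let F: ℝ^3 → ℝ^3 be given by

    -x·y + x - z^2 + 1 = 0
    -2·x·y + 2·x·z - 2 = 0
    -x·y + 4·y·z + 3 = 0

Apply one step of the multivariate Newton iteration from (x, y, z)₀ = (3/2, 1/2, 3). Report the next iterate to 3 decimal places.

(0.707, -0.110, 1.878)

At (3/2, 1/2, 3): F = (-7.250, 5.500, 8.250).
Jacobian J = [[-y + 1, -x, -2·z], [-2·y + 2·z, -2·x, 2·x], [-y, -x + 4·z, 4·y]].
At the point, J = [[0.500, -1.500, -6.000], [5.000, -3.000, 3.000], [-0.500, 10.500, 2.000]] (det J = -307.500).
Solving J·Δ = −F gives Δ = (-0.793, -0.610, -1.122).
Then the next iterate is (x, y, z)₁ = (0.707, -0.110, 1.878).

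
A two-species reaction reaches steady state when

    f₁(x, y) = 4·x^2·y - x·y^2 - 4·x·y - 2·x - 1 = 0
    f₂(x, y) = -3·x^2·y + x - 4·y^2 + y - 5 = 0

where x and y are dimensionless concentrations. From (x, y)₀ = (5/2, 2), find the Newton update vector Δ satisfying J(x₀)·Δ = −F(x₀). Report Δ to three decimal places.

(-0.276, -1.362)

At (5/2, 2): F = (14.000, -54.000).
Jacobian J = [[8·x·y - y^2 - 4·y - 2, 4·x^2 - 2·x·y - 4·x], [-6·x·y + 1, -3·x^2 - 8·y + 1]].
At the point, J = [[26.000, 5.000], [-29.000, -33.750]] (det J = -732.500).
Solving J·Δ = −F gives Δ = (-0.276, -1.362).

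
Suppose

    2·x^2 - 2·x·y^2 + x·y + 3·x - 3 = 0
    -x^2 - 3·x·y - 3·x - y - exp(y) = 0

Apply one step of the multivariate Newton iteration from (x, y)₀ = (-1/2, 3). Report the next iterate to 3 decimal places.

(-0.580, 2.160)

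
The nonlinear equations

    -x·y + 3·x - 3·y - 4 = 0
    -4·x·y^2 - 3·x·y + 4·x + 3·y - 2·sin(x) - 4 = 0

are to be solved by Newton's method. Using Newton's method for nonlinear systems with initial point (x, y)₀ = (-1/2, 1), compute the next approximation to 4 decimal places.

At (-1/2, 1): F = (-8.0000, 1.458851).
Jacobian J = [[-y + 3, -x - 3], [-4·y^2 - 3·y - 2·cos(x) + 4, -8·x·y - 3·x + 3]].
At the point, J = [[2.0000, -2.5000], [-4.755165, 8.5000]] (det J = 5.112087).
Solving J·Δ = −F gives Δ = (12.5884, 6.8707).
Then the next iterate is (x, y)₁ = (12.0884, 7.8707).

(12.0884, 7.8707)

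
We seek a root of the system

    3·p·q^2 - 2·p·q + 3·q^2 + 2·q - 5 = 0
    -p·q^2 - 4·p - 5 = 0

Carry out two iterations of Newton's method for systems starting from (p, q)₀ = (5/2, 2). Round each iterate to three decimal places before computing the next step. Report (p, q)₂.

(-0.762, 1.415)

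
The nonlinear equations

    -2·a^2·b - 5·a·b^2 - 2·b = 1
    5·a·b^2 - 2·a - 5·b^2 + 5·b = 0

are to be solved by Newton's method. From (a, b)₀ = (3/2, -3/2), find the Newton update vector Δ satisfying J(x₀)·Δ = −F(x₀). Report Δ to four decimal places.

At (3/2, -3/2): F = (-8.1250, -4.8750).
Jacobian J = [[-4·a·b - 5·b^2, -2·a^2 - 10·a·b - 2], [5·b^2 - 2, 10·a·b - 10·b + 5]].
At the point, J = [[-2.2500, 16.0000], [9.2500, -2.5000]] (det J = -142.3750).
Solving J·Δ = −F gives Δ = (0.6905, 0.6049).

(0.6905, 0.6049)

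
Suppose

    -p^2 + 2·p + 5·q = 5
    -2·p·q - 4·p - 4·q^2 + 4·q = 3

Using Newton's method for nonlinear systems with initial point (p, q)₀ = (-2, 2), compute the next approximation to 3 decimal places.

(-2.125, 2.750)

At (-2, 2): F = (-3.000, 5.000).
Jacobian J = [[-2·p + 2, 5], [-2·q - 4, -2·p - 8·q + 4]].
At the point, J = [[6.000, 5.000], [-8.000, -8.000]] (det J = -8.000).
Solving J·Δ = −F gives Δ = (-0.125, 0.750).
Then the next iterate is (p, q)₁ = (-2.125, 2.750).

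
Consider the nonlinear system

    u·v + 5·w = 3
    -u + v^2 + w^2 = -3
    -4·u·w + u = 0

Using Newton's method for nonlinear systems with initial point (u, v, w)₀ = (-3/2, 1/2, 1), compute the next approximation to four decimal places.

At (-3/2, 1/2, 1): F = (1.2500, 5.7500, 4.5000).
Jacobian J = [[v, u, 5], [-1, 2·v, 2·w], [-4·w + 1, 0, -4·u]].
At the point, J = [[0.5000, -1.5000, 5.0000], [-1.0000, 1.0000, 2.0000], [-3.0000, 0.0000, 6.0000]] (det J = 18.0000).
Solving J·Δ = −F gives Δ = (-1.2917, -4.2500, -1.3958).
Then the next iterate is (u, v, w)₁ = (-2.7917, -3.7500, -0.3958).

(-2.7917, -3.7500, -0.3958)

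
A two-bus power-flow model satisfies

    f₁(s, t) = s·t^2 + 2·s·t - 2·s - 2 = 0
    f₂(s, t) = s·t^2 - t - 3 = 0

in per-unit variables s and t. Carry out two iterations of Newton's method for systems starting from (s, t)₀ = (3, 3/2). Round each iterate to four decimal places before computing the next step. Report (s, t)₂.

(15.4753, 1.8567)

At (3, 3/2): F = (7.7500, 2.2500).
Jacobian J = [[t^2 + 2·t - 2, 2·s·t + 2·s], [t^2, 2·s·t - 1]].
At the point, J = [[3.2500, 15.0000], [2.2500, 8.0000]] (det J = -7.7500).
Solving J·Δ = −F gives Δ = (3.6452, -1.3065).
Then the next iterate is (s, t)₁ = (6.6452, 0.1935).
Round to (6.6452, 0.1935) and repeat: F = (-12.469896, -2.944689), J = [[-1.575558, 15.862092], [0.037442, 1.571692]].
Δ = (8.8301, 1.6632), so (s, t)₂ = (15.4753, 1.8567).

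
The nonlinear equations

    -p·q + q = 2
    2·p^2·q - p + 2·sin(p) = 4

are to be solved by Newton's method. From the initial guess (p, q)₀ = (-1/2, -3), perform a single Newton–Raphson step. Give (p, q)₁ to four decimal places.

At (-1/2, -3): F = (-6.5000, -5.958851).
Jacobian J = [[-q, -p + 1], [4·p·q + 2·cos(p) - 1, 2·p^2]].
At the point, J = [[3.0000, 1.5000], [6.755165, 0.5000]] (det J = -8.632748).
Solving J·Δ = −F gives Δ = (0.6589, 3.0155).
Then the next iterate is (p, q)₁ = (0.1589, 0.0155).

(0.1589, 0.0155)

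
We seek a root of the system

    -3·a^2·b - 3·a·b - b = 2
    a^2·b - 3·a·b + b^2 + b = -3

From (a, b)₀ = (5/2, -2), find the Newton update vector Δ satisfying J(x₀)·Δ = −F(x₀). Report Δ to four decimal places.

At (5/2, -2): F = (52.5000, 7.5000).
Jacobian J = [[-6·a·b - 3·b, -3·a^2 - 3·a - 1], [2·a·b - 3·b, a^2 - 3·a + 2·b + 1]].
At the point, J = [[36.0000, -27.2500], [-4.0000, -4.2500]] (det J = -262.0000).
Solving J·Δ = −F gives Δ = (-0.0716, 1.8321).

(-0.0716, 1.8321)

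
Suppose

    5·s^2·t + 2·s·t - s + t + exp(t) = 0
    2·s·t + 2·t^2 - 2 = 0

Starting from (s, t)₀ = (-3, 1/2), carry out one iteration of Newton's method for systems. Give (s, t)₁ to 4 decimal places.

At (-3, 1/2): F = (24.648721, -4.5000).
Jacobian J = [[10·s·t + 2·t - 1, 5·s^2 + 2·s + exp(t) + 1], [2·t, 2·s + 4·t]].
At the point, J = [[-15.0000, 41.648721], [1.0000, -4.0000]] (det J = 18.351279).
Solving J·Δ = −F gives Δ = (-4.8402, -2.3351).
Then the next iterate is (s, t)₁ = (-7.8402, -1.8351).

(-7.8402, -1.8351)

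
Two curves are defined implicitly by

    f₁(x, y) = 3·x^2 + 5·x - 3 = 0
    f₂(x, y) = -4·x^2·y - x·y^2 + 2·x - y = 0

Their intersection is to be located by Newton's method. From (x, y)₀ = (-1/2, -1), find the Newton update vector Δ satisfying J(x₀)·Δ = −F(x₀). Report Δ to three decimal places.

At (-1/2, -1): F = (-4.750, 1.500).
Jacobian J = [[6·x + 5, 0], [-8·x·y - y^2 + 2, -4·x^2 - 2·x·y - 1]].
At the point, J = [[2.000, 0.000], [-3.000, -3.000]] (det J = -6.000).
Solving J·Δ = −F gives Δ = (2.375, -1.875).

(2.375, -1.875)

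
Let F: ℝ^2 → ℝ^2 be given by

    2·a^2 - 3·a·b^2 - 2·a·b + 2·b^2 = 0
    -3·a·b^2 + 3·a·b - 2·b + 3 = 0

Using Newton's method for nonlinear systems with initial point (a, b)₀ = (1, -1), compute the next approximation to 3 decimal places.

(0.000, -1.714)

At (1, -1): F = (3.000, -1.000).
Jacobian J = [[4·a - 3·b^2 - 2·b, -6·a·b - 2·a + 4·b], [-3·b^2 + 3·b, -6·a·b + 3·a - 2]].
At the point, J = [[3.000, 0.000], [-6.000, 7.000]] (det J = 21.000).
Solving J·Δ = −F gives Δ = (-1.000, -0.714).
Then the next iterate is (a, b)₁ = (0.000, -1.714).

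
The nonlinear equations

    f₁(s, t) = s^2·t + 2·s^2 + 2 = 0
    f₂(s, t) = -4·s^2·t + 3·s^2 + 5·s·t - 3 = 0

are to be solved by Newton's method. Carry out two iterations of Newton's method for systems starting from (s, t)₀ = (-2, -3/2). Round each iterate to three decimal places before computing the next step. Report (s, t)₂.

At (-2, -3/2): F = (4.000, 48.000).
Jacobian J = [[2·s·t + 4·s, s^2], [-8·s·t + 6·s + 5·t, -4·s^2 + 5·s]].
At the point, J = [[-2.000, 4.000], [-43.500, -26.000]] (det J = 226.000).
Solving J·Δ = −F gives Δ = (1.310, -0.345).
Then the next iterate is (s, t)₁ = (-0.690, -1.845).
Round to (-0.690, -1.845) and repeat: F = (2.07380, 8.30717), J = [[-0.21390, 0.47610], [-23.54940, -5.35440]].
Δ = (1.219, -3.808), so (s, t)₂ = (0.529, -5.653).

(0.529, -5.653)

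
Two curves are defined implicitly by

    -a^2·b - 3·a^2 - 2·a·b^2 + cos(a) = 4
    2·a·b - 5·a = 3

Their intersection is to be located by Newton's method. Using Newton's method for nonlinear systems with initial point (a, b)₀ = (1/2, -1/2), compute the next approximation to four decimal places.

At (1/2, -1/2): F = (-3.997417, -6.0000).
Jacobian J = [[-2·a·b - 6·a - 2·b^2 - sin(a), -a^2 - 4·a·b], [2·b - 5, 2·a]].
At the point, J = [[-3.479426, 0.7500], [-6.0000, 1.0000]] (det J = 1.020574).
Solving J·Δ = −F gives Δ = (-0.4925, 3.0453).
Then the next iterate is (a, b)₁ = (0.0075, 2.5453).

(0.0075, 2.5453)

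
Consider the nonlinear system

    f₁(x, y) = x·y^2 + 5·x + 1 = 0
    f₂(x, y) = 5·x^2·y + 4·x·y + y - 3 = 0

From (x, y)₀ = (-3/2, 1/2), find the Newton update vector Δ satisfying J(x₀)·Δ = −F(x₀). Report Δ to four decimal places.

(1.7417, 1.5127)

At (-3/2, 1/2): F = (-6.8750, 0.1250).
Jacobian J = [[y^2 + 5, 2·x·y], [10·x·y + 4·y, 5·x^2 + 4·x + 1]].
At the point, J = [[5.2500, -1.5000], [-5.5000, 6.2500]] (det J = 24.5625).
Solving J·Δ = −F gives Δ = (1.7417, 1.5127).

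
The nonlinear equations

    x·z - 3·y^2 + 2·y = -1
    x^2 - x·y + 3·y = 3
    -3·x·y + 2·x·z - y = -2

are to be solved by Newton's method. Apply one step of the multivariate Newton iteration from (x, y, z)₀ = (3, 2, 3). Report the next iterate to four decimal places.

(1.5000, 1.5000, 2.1667)

At (3, 2, 3): F = (2.0000, 6.0000, 0.0000).
Jacobian J = [[z, -6·y + 2, x], [2·x - y, -x + 3, 0], [-3·y + 2·z, -3·x - 1, 2·x]].
At the point, J = [[3.0000, -10.0000, 3.0000], [4.0000, 0.0000, 0.0000], [0.0000, -10.0000, 6.0000]] (det J = 120.0000).
Solving J·Δ = −F gives Δ = (-1.5000, -0.5000, -0.8333).
Then the next iterate is (x, y, z)₁ = (1.5000, 1.5000, 2.1667).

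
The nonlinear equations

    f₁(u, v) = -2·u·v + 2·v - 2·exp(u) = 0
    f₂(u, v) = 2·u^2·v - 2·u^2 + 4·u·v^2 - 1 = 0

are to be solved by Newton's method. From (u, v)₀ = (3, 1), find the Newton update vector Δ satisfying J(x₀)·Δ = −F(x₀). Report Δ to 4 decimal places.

(-1.0319, -0.1636)

At (3, 1): F = (-44.171074, 11.0000).
Jacobian J = [[-2·v - 2·exp(u), -2·u + 2], [4·u·v - 4·u + 4·v^2, 2·u^2 + 8·u·v]].
At the point, J = [[-42.171074, -4.0000], [4.0000, 42.0000]] (det J = -1755.185102).
Solving J·Δ = −F gives Δ = (-1.0319, -0.1636).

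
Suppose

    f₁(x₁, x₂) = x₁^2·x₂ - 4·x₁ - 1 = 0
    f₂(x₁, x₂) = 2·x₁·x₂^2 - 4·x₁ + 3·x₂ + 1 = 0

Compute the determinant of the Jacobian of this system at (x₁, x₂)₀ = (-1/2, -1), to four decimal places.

-14.5000

J = [[2·x₁·x₂ - 4, x₁^2], [2·x₂^2 - 4, 4·x₁·x₂ + 3]].
At the point, J = [[-3.0000, 0.2500], [-2.0000, 5.0000]].
det J = -14.5000.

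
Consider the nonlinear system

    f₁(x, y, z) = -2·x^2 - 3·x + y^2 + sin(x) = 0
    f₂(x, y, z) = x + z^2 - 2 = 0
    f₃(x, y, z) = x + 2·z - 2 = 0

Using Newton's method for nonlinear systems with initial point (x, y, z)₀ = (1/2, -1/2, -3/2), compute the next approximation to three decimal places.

(2.900, -11.664, -0.450)

At (1/2, -1/2, -3/2): F = (-1.27057, 0.750, -4.500).
Jacobian J = [[-4·x + cos(x) - 3, 2·y, 0], [1, 0, 2·z], [1, 0, 2]].
At the point, J = [[-4.12242, -1.000, 0.000], [1.000, 0.000, -3.000], [1.000, 0.000, 2.000]] (det J = 5.000).
Solving J·Δ = −F gives Δ = (2.400, -11.164, 1.050).
Then the next iterate is (x, y, z)₁ = (2.900, -11.664, -0.450).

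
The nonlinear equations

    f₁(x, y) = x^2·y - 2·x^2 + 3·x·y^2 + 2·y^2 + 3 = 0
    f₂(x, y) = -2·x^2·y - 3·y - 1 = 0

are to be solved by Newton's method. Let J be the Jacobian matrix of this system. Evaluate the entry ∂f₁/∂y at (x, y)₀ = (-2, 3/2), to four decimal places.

-8.0000

∂f₁/∂y = x^2 + 6·x·y + 4·y.
At (-2, 3/2) this is -8.0000.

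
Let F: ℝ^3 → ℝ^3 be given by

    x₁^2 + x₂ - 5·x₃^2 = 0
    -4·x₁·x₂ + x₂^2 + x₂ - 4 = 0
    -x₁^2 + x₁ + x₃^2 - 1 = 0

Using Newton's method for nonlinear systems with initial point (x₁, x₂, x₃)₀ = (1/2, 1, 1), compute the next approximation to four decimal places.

(0.2000, 3.8000, 0.8750)

At (1/2, 1, 1): F = (-3.7500, -4.0000, 0.2500).
Jacobian J = [[2·x₁, 1, -10·x₃], [-4·x₂, -4·x₁ + 2·x₂ + 1, 0], [-2·x₁ + 1, 0, 2·x₃]].
At the point, J = [[1.0000, 1.0000, -10.0000], [-4.0000, 1.0000, 0.0000], [0.0000, 0.0000, 2.0000]] (det J = 10.0000).
Solving J·Δ = −F gives Δ = (-0.3000, 2.8000, -0.1250).
Then the next iterate is (x₁, x₂, x₃)₁ = (0.2000, 3.8000, 0.8750).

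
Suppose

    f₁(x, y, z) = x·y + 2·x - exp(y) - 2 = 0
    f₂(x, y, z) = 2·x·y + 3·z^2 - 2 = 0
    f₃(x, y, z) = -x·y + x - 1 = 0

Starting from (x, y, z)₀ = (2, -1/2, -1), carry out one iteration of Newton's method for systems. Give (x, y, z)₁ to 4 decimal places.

At (2, -1/2, -1): F = (0.393469, -1.0000, 2.0000).
Jacobian J = [[y + 2, x - exp(y), 0], [2·y, 2·x, 6·z], [-y + 1, -x, 0]].
At the point, J = [[1.5000, 1.393469, 0.0000], [-1.0000, 4.0000, -6.0000], [1.5000, -2.0000, 0.0000]] (det J = -30.541224).
Solving J·Δ = −F gives Δ = (-0.7021, 0.4734, 0.2660).
Then the next iterate is (x, y, z)₁ = (1.2979, -0.0266, -0.7340).

(1.2979, -0.0266, -0.7340)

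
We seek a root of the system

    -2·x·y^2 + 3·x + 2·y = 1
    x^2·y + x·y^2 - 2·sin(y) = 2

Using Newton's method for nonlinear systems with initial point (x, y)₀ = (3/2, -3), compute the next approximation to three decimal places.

At (3/2, -3): F = (-29.500, 5.03224).
Jacobian J = [[-2·y^2 + 3, -4·x·y + 2], [2·x·y + y^2, x^2 + 2·x·y - 2·cos(y)]].
At the point, J = [[-15.000, 20.000], [0.000, -4.77002]] (det J = 71.55023).
Solving J·Δ = −F gives Δ = (-0.560, 1.055).
Then the next iterate is (x, y)₁ = (0.940, -1.945).

(0.940, -1.945)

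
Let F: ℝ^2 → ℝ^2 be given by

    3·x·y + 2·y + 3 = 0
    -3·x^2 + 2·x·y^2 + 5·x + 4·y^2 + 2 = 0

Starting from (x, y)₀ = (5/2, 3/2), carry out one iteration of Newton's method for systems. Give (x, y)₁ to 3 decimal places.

(0.694, 0.540)

At (5/2, 3/2): F = (17.250, 16.000).
Jacobian J = [[3·y, 3·x + 2], [-6·x + 2·y^2 + 5, 4·x·y + 8·y]].
At the point, J = [[4.500, 9.500], [-5.500, 27.000]] (det J = 173.750).
Solving J·Δ = −F gives Δ = (-1.806, -0.960).
Then the next iterate is (x, y)₁ = (0.694, 0.540).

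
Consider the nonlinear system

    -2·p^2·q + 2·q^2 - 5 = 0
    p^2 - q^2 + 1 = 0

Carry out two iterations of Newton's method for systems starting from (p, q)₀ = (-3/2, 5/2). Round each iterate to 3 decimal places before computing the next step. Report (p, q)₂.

At (-3/2, 5/2): F = (-3.750, -3.000).
Jacobian J = [[-4·p·q, -2·p^2 + 4·q], [2·p, -2·q]].
At the point, J = [[15.000, 5.500], [-3.000, -5.000]] (det J = -58.500).
Solving J·Δ = −F gives Δ = (0.603, -0.962).
Then the next iterate is (p, q)₁ = (-0.897, 1.538).
Round to (-0.897, 1.538) and repeat: F = (-2.74409, -0.56083), J = [[5.51834, 4.54278], [-1.794, -3.076]].
Δ = (1.245, -0.909), so (p, q)₂ = (0.348, 0.629).

(0.348, 0.629)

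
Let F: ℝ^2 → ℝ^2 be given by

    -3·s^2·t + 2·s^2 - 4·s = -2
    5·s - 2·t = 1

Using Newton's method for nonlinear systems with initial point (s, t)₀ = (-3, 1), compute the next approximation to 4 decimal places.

At (-3, 1): F = (5.0000, -18.0000).
Jacobian J = [[-6·s·t + 4·s - 4, -3·s^2], [5, -2]].
At the point, J = [[2.0000, -27.0000], [5.0000, -2.0000]] (det J = 131.0000).
Solving J·Δ = −F gives Δ = (3.7863, 0.4656).
Then the next iterate is (s, t)₁ = (0.7863, 1.4656).

(0.7863, 1.4656)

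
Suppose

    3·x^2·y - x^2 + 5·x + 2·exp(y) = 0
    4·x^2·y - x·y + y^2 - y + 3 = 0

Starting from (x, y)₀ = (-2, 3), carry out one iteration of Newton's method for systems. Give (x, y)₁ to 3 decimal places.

(-1.090, 2.279)

At (-2, 3): F = (62.17107, 63.000).
Jacobian J = [[6·x·y - 2·x + 5, 3·x^2 + 2·exp(y)], [8·x·y - y, 4·x^2 - x + 2·y - 1]].
At the point, J = [[-27.000, 52.17107], [-51.000, 23.000]] (det J = 2039.72477).
Solving J·Δ = −F gives Δ = (0.910, -0.721).
Then the next iterate is (x, y)₁ = (-1.090, 2.279).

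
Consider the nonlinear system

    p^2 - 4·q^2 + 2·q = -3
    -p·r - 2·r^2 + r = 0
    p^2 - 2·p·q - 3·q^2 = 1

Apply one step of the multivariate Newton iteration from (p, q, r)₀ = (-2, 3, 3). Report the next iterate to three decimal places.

At (-2, 3, 3): F = (-23.000, -9.000, -12.000).
Jacobian J = [[2·p, -8·q + 2, 0], [-r, 0, -p - 4·r + 1], [2·p - 2·q, -2·p - 6·q, 0]].
At the point, J = [[-4.000, -22.000, 0.000], [-3.000, 0.000, -9.000], [-10.000, -14.000, 0.000]] (det J = -1476.000).
Solving J·Δ = −F gives Δ = (0.354, -1.110, -1.118).
Then the next iterate is (p, q, r)₁ = (-1.646, 1.890, 1.882).

(-1.646, 1.890, 1.882)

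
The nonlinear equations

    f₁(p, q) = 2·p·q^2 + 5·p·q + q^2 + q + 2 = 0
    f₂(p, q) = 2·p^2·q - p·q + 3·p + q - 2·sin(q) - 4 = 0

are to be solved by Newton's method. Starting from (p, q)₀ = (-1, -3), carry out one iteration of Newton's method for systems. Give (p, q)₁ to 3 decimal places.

(2.728, -11.093)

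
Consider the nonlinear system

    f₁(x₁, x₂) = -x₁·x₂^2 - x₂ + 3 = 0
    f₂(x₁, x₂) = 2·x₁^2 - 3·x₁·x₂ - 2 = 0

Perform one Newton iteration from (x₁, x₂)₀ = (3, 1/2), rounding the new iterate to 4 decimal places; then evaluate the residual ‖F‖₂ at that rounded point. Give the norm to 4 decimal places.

At (3, 1/2): F = (1.7500, 11.5000).
Jacobian J = [[-x₂^2, -2·x₁·x₂ - 1], [4·x₁ - 3·x₂, -3·x₁]].
At the point, J = [[-0.2500, -4.0000], [10.5000, -9.0000]] (det J = 44.2500).
Solving J·Δ = −F gives Δ = (-0.6836, 0.4802).
Then the next iterate is (x₁, x₂)₁ = (2.3164, 0.9802).
Re-evaluating at (2.3164, 0.9802): F = (-0.205779, 1.919812), so ‖F‖₂ = 1.9308.

1.9308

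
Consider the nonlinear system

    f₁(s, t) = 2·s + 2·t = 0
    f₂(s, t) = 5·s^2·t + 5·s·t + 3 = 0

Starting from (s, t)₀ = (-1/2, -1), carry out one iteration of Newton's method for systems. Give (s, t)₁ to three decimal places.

(-2.400, 2.400)

At (-1/2, -1): F = (-3.000, 4.250).
Jacobian J = [[2, 2], [10·s·t + 5·t, 5·s^2 + 5·s]].
At the point, J = [[2.000, 2.000], [0.000, -1.250]] (det J = -2.500).
Solving J·Δ = −F gives Δ = (-1.900, 3.400).
Then the next iterate is (s, t)₁ = (-2.400, 2.400).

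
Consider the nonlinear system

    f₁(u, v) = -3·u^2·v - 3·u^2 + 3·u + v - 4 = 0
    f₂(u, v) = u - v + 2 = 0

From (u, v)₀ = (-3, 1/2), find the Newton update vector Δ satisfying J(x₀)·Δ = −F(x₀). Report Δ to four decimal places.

At (-3, 1/2): F = (-53.0000, -1.5000).
Jacobian J = [[-6·u·v - 6·u + 3, -3·u^2 + 1], [1, -1]].
At the point, J = [[30.0000, -26.0000], [1.0000, -1.0000]] (det J = -4.0000).
Solving J·Δ = −F gives Δ = (3.5000, 2.0000).

(3.5000, 2.0000)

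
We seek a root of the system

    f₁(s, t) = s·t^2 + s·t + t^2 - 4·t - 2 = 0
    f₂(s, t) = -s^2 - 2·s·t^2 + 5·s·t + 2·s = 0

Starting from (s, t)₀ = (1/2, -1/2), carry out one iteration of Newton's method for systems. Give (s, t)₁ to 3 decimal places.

(0.195, -0.460)

At (1/2, -1/2): F = (0.125, -0.750).
Jacobian J = [[t^2 + t, 2·s·t + s + 2·t - 4], [-2·s - 2·t^2 + 5·t + 2, -4·s·t + 5·s]].
At the point, J = [[-0.250, -5.000], [-2.000, 3.500]] (det J = -10.875).
Solving J·Δ = −F gives Δ = (-0.305, 0.040).
Then the next iterate is (s, t)₁ = (0.195, -0.460).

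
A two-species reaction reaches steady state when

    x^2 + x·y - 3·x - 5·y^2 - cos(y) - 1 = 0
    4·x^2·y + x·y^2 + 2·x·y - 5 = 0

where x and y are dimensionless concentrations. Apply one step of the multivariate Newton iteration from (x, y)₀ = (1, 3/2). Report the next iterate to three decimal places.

(1.149, 0.520)

At (1, 3/2): F = (-12.82074, 6.250).
Jacobian J = [[2·x + y - 3, x - 10·y + sin(y)], [8·x·y + y^2 + 2·y, 4·x^2 + 2·x·y + 2·x]].
At the point, J = [[0.500, -13.00251], [17.250, 9.000]] (det J = 228.79321).
Solving J·Δ = −F gives Δ = (0.149, -0.980).
Then the next iterate is (x, y)₁ = (1.149, 0.520).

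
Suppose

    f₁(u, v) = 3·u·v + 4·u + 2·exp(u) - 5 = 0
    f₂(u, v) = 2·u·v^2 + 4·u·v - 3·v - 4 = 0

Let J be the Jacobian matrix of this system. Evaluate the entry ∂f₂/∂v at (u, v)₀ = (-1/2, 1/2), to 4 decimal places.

-6.0000

∂f₂/∂v = 4·u·v + 4·u - 3.
At (-1/2, 1/2) this is -6.0000.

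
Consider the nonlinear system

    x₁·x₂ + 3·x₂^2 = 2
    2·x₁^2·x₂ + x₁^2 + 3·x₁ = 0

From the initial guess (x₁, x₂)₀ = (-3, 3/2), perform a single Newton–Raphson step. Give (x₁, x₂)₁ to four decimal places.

(-1.9706, 1.2010)

At (-3, 3/2): F = (0.2500, 27.0000).
Jacobian J = [[x₂, x₁ + 6·x₂], [4·x₁·x₂ + 2·x₁ + 3, 2·x₁^2]].
At the point, J = [[1.5000, 6.0000], [-21.0000, 18.0000]] (det J = 153.0000).
Solving J·Δ = −F gives Δ = (1.0294, -0.2990).
Then the next iterate is (x₁, x₂)₁ = (-1.9706, 1.2010).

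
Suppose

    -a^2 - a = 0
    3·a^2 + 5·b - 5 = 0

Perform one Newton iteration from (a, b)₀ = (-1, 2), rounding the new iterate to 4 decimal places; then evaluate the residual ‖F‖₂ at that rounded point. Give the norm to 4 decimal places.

0.0000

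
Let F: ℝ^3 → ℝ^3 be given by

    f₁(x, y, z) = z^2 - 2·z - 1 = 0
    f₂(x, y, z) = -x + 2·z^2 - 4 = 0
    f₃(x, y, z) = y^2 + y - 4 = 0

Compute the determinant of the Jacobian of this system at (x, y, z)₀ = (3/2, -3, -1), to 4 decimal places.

-20.0000

J = [[0, 0, 2·z - 2], [-1, 0, 4·z], [0, 2·y + 1, 0]].
At the point, J = [[0.0000, 0.0000, -4.0000], [-1.0000, 0.0000, -4.0000], [0.0000, -5.0000, 0.0000]].
det J = -20.0000.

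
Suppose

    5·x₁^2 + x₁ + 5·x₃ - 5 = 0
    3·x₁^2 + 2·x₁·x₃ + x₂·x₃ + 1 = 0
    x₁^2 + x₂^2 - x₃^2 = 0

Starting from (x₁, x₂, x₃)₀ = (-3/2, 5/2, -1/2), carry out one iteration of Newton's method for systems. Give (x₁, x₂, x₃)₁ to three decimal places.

(-0.711, 0.972, 1.258)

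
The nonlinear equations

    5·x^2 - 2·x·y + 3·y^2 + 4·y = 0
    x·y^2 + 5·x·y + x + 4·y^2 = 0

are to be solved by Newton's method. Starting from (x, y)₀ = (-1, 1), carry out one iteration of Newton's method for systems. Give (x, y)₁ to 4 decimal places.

At (-1, 1): F = (14.0000, -3.0000).
Jacobian J = [[10·x - 2·y, -2·x + 6·y + 4], [y^2 + 5·y + 1, 2·x·y + 5·x + 8·y]].
At the point, J = [[-12.0000, 12.0000], [7.0000, 1.0000]] (det J = -96.0000).
Solving J·Δ = −F gives Δ = (0.5208, -0.6458).
Then the next iterate is (x, y)₁ = (-0.4792, 0.3542).

(-0.4792, 0.3542)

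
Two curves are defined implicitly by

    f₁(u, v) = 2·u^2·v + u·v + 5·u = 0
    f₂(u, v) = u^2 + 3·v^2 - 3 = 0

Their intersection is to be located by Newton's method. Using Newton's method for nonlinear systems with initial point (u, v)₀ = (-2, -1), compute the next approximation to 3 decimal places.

(-0.500, -1.333)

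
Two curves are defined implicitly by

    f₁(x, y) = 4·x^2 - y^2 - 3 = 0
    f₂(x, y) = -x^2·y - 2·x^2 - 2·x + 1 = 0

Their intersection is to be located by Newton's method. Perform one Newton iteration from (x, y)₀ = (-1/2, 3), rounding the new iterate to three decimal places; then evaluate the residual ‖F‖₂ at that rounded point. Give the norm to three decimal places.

1.910

At (-1/2, 3): F = (-11.000, 0.750).
Jacobian J = [[8·x, -2·y], [-2·x·y - 4·x - 2, -x^2]].
At the point, J = [[-4.000, -6.000], [3.000, -0.250]] (det J = 19.000).
Solving J·Δ = −F gives Δ = (-0.382, -1.579).
Then the next iterate is (x, y)₁ = (-0.882, 1.421).
Re-evaluating at (-0.882, 1.421): F = (-1.90754, 0.10272), so ‖F‖₂ = 1.910.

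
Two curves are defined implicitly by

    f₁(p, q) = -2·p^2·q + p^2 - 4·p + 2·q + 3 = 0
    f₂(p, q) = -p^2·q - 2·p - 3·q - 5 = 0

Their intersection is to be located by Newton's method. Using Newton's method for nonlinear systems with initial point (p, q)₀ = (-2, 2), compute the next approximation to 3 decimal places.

At (-2, 2): F = (3.000, -15.000).
Jacobian J = [[-4·p·q + 2·p - 4, -2·p^2 + 2], [-2·p·q - 2, -p^2 - 3]].
At the point, J = [[8.000, -6.000], [6.000, -7.000]] (det J = -20.000).
Solving J·Δ = −F gives Δ = (-5.550, -6.900).
Then the next iterate is (p, q)₁ = (-7.550, -4.900).

(-7.550, -4.900)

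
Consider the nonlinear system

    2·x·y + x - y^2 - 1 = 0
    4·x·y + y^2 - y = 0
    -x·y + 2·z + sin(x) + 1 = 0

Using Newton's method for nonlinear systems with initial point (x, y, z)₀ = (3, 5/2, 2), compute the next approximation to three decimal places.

At (3, 5/2, 2): F = (10.750, 33.750, -2.35888).
Jacobian J = [[2·y + 1, 2·x - 2·y, 0], [4·y, 4·x + 2·y - 1, 0], [-y + cos(x), -x, 2]].
At the point, J = [[6.000, 1.000, 0.000], [10.000, 16.000, 0.000], [-3.48999, -3.000, 2.000]] (det J = 172.000).
Solving J·Δ = −F gives Δ = (-1.608, -1.105, -3.283).
Then the next iterate is (x, y, z)₁ = (1.392, 1.395, -1.283).

(1.392, 1.395, -1.283)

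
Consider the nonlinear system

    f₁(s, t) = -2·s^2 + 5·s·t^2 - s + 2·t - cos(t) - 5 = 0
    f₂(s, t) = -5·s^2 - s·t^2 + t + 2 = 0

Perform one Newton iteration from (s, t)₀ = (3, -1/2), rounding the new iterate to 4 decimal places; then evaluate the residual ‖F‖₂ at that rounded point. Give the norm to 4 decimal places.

12.9699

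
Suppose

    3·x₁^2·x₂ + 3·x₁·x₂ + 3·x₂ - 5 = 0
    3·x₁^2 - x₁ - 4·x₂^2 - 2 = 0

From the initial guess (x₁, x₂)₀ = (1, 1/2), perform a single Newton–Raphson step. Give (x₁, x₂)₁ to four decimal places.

At (1, 1/2): F = (-0.5000, -1.0000).
Jacobian J = [[6·x₁·x₂ + 3·x₂, 3·x₁^2 + 3·x₁ + 3], [6·x₁ - 1, -8·x₂]].
At the point, J = [[4.5000, 9.0000], [5.0000, -4.0000]] (det J = -63.0000).
Solving J·Δ = −F gives Δ = (0.1746, -0.0317).
Then the next iterate is (x₁, x₂)₁ = (1.1746, 0.4683).

(1.1746, 0.4683)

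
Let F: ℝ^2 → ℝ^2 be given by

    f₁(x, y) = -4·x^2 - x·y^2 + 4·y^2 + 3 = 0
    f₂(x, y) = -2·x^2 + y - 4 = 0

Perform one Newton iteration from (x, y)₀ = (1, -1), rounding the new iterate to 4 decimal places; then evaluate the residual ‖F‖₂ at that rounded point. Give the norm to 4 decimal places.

At (1, -1): F = (2.0000, -7.0000).
Jacobian J = [[-8·x - y^2, -2·x·y + 8·y], [-4·x, 1]].
At the point, J = [[-9.0000, -6.0000], [-4.0000, 1.0000]] (det J = -33.0000).
Solving J·Δ = −F gives Δ = (-1.2121, 2.1515).
Then the next iterate is (x, y)₁ = (-0.2121, 1.1515).
Re-evaluating at (-0.2121, 1.1515): F = (8.405098, -2.938473), so ‖F‖₂ = 8.9039.

8.9039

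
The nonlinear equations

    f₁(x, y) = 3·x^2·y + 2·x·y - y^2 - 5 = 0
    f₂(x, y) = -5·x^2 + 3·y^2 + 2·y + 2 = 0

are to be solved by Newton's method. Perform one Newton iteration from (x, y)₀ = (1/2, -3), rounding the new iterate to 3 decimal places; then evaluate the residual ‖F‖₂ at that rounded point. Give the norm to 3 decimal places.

9.147

At (1/2, -3): F = (-19.250, 21.750).
Jacobian J = [[6·x·y + 2·y, 3·x^2 + 2·x - 2·y], [-10·x, 6·y + 2]].
At the point, J = [[-15.000, 7.750], [-5.000, -16.000]] (det J = 278.750).
Solving J·Δ = −F gives Δ = (-0.500, 1.516).
Then the next iterate is (x, y)₁ = (0.000, -1.484).
Re-evaluating at (0.000, -1.484): F = (-7.20226, 5.63877), so ‖F‖₂ = 9.147.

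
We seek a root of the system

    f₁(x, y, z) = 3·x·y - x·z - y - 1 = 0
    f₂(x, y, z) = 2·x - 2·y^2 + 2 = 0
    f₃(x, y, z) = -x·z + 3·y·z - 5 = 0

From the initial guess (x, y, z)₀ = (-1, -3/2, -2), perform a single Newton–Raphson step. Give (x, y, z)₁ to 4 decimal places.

(-31.0000, 9.2500, -37.0000)

At (-1, -3/2, -2): F = (3.0000, -4.5000, 2.0000).
Jacobian J = [[3·y - z, 3·x - 1, -x], [2, -4·y, 0], [-z, 3·z, -x + 3·y]].
At the point, J = [[-2.5000, -4.0000, 1.0000], [2.0000, 6.0000, 0.0000], [2.0000, -6.0000, -3.5000]] (det J = 0.5000).
Solving J·Δ = −F gives Δ = (-30.0000, 10.7500, -35.0000).
Then the next iterate is (x, y, z)₁ = (-31.0000, 9.2500, -37.0000).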